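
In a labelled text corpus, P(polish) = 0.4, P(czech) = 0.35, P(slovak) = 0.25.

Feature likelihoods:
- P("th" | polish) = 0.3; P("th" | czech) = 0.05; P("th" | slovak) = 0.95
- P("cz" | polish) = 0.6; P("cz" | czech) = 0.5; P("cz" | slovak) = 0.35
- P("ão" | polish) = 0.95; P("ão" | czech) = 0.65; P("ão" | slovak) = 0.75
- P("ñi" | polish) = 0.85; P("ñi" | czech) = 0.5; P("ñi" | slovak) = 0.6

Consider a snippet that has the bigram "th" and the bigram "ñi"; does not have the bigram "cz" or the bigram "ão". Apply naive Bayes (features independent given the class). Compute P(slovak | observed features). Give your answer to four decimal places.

polish: 0.4 × 0.3 × (1−0.6) × (1−0.95) × 0.85 = 0.00204
czech: 0.35 × 0.05 × (1−0.5) × (1−0.65) × 0.5 = 0.00153125
slovak: 0.25 × 0.95 × (1−0.35) × (1−0.75) × 0.6 = 0.02315625
P(slovak | x) = 0.02315625 / 0.0267275 ≈ 0.8664

0.8664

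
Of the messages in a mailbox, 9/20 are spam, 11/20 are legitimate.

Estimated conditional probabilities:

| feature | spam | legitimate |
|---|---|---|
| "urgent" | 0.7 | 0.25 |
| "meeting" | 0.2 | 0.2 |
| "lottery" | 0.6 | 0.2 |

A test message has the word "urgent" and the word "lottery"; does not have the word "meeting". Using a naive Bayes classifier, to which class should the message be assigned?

spam: 0.45 × 0.7 × (1−0.2) × 0.6 = 0.1512
legitimate: 0.55 × 0.25 × (1−0.2) × 0.2 = 0.022
Highest score → spam.

spam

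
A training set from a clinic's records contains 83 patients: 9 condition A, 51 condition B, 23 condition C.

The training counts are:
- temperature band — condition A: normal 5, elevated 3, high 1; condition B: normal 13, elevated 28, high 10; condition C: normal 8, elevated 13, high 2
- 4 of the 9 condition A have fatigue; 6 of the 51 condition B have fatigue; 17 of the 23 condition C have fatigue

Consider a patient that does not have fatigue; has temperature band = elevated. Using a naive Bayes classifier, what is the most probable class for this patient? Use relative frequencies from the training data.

condition A: (9/83) × (3/9) × (5/9) ≈ 0.0200803
condition B: (51/83) × (28/51) × (45/51) ≈ 0.297661
condition C: (23/83) × (13/23) × (6/23) ≈ 0.0408591
Highest score → condition B.

condition B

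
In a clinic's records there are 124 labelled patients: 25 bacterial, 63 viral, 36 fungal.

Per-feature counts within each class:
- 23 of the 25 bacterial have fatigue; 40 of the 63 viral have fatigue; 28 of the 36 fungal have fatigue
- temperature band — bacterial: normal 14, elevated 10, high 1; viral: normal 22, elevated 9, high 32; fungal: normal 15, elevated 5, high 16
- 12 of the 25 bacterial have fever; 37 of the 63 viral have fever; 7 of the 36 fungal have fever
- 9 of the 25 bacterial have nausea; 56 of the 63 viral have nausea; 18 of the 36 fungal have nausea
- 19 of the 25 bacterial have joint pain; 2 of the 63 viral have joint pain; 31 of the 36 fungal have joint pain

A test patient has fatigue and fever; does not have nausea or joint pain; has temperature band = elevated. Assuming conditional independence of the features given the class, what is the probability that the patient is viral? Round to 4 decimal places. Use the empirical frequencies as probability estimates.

0.3307

bacterial: (25/124) × (23/25) × (10/25) × (12/25) × (16/25) × (6/25) ≈ 0.00547014
viral: (63/124) × (40/63) × (9/63) × (37/63) × (7/63) × (61/63) ≈ 0.00291171
fungal: (36/124) × (28/36) × (5/36) × (7/36) × (18/36) × (5/36) ≈ 0.000423484
P(viral | x) = 0.00291171 / 0.008805334 ≈ 0.3307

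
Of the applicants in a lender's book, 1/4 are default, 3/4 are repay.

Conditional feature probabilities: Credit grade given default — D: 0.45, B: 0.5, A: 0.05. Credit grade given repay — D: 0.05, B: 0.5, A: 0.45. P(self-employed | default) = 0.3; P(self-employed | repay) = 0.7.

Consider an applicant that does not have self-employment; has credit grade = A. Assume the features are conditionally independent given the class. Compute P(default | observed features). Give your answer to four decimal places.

default: 0.25 × 0.05 × (1−0.3) = 0.00875
repay: 0.75 × 0.45 × (1−0.7) = 0.10125
P(default | x) = 0.00875 / 0.11 ≈ 0.0795

0.0795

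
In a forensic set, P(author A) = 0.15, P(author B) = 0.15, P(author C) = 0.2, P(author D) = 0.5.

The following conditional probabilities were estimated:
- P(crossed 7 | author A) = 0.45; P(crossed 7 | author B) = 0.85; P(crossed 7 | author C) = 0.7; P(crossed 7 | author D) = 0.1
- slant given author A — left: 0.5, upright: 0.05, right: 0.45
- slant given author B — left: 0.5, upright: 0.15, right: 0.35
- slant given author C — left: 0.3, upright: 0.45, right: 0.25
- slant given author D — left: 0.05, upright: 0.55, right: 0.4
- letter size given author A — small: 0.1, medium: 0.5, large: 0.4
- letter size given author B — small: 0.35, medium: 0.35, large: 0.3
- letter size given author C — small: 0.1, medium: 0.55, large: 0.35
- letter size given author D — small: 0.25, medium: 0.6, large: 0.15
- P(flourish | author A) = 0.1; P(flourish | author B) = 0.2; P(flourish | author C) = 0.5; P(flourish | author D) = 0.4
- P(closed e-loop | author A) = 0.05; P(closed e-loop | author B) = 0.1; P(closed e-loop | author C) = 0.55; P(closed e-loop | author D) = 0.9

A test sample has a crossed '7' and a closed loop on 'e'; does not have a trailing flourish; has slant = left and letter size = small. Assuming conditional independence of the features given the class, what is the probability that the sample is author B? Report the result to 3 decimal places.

0.521

author A: 0.15 × 0.45 × 0.5 × 0.1 × (1−0.1) × 0.05 = 0.000151875
author B: 0.15 × 0.85 × 0.5 × 0.35 × (1−0.2) × 0.1 = 0.001785
author C: 0.2 × 0.7 × 0.3 × 0.1 × (1−0.5) × 0.55 = 0.001155
author D: 0.5 × 0.1 × 0.05 × 0.25 × (1−0.4) × 0.9 = 0.0003375
P(author B | x) = 0.001785 / 0.003429375 ≈ 0.521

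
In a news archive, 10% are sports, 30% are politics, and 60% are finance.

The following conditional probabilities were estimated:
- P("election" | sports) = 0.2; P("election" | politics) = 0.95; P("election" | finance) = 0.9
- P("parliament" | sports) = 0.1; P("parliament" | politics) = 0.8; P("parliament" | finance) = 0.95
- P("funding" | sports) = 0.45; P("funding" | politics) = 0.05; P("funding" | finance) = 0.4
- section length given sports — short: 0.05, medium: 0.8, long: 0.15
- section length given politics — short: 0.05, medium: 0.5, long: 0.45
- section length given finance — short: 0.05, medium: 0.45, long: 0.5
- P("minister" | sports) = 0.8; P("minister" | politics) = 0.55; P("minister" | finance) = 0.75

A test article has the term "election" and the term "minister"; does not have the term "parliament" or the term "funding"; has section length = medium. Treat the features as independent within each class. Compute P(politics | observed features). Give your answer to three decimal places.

0.558

sports: 0.1 × 0.2 × (1−0.1) × (1−0.45) × 0.8 × 0.8 = 0.006336
politics: 0.3 × 0.95 × (1−0.8) × (1−0.05) × 0.5 × 0.55 = 0.01489125
finance: 0.6 × 0.9 × (1−0.95) × (1−0.4) × 0.45 × 0.75 = 0.0054675
P(politics | x) = 0.01489125 / 0.02669475 ≈ 0.558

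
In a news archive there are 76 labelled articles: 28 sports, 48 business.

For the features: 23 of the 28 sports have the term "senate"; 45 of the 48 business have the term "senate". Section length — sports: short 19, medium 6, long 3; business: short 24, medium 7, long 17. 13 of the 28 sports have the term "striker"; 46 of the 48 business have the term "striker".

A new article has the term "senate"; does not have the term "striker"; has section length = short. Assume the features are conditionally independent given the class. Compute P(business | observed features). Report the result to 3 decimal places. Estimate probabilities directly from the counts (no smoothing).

sports: (28/76) × (23/28) × (19/28) × (15/28) ≈ 0.110013
business: (48/76) × (45/48) × (24/48) × (2/48) ≈ 0.0123355
P(business | x) = 0.0123355 / 0.1223485 ≈ 0.101

0.101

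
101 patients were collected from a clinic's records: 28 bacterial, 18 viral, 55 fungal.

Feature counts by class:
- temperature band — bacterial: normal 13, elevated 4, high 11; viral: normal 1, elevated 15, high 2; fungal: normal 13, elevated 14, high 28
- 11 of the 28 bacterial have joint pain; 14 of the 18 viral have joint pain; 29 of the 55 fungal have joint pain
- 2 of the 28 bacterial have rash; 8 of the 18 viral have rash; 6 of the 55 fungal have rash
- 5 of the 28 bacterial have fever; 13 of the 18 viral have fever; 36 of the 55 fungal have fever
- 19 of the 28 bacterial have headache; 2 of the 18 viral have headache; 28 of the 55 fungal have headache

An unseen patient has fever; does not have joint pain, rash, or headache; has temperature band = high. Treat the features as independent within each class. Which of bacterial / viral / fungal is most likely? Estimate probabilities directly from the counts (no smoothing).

fungal

bacterial: (28/101) × (11/28) × (17/28) × (26/28) × (5/28) × (9/28) ≈ 0.00352431
viral: (18/101) × (2/18) × (4/18) × (10/18) × (13/18) × (16/18) ≈ 0.00156943
fungal: (55/101) × (28/55) × (26/55) × (49/55) × (36/55) × (27/55) ≈ 0.0375164
Highest score → fungal.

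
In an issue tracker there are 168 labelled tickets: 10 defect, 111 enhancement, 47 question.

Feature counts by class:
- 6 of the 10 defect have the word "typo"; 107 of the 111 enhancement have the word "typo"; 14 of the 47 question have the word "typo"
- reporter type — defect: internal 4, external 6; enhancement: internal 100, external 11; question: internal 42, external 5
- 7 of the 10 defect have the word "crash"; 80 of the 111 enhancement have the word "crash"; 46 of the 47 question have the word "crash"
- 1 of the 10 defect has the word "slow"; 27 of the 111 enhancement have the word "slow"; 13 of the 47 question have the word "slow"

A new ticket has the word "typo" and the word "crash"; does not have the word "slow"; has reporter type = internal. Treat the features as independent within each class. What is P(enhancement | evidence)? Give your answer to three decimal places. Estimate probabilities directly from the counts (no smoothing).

defect: (10/168) × (6/10) × (4/10) × (7/10) × (9/10) = 0.009
enhancement: (111/168) × (107/111) × (100/111) × (80/111) × (84/111) ≈ 0.31295
question: (47/168) × (14/47) × (42/47) × (46/47) × (34/47) ≈ 0.0527243
P(enhancement | x) = 0.31295 / 0.3746743 ≈ 0.835

0.835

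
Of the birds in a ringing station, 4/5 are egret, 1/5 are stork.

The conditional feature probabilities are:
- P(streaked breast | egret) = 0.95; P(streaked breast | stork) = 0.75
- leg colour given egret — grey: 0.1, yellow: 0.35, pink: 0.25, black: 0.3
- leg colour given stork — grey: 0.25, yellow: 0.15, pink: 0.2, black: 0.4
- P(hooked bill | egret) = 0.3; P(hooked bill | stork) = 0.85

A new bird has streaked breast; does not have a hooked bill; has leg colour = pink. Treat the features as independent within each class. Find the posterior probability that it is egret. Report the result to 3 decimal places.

0.967

egret: 0.8 × 0.95 × 0.25 × (1−0.3) = 0.133
stork: 0.2 × 0.75 × 0.2 × (1−0.85) = 0.0045
P(egret | x) = 0.133 / 0.1375 ≈ 0.967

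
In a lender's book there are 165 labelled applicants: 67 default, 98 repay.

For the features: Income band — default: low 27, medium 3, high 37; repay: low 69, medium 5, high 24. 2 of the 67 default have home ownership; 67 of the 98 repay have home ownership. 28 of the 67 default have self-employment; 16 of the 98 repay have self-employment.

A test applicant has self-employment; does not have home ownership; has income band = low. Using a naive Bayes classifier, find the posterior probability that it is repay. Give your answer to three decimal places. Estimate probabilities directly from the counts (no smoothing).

default: (67/165) × (27/67) × (65/67) × (28/67) ≈ 0.066344
repay: (98/165) × (69/98) × (31/98) × (16/98) ≈ 0.0215971
P(repay | x) = 0.0215971 / 0.0879411 ≈ 0.246

0.246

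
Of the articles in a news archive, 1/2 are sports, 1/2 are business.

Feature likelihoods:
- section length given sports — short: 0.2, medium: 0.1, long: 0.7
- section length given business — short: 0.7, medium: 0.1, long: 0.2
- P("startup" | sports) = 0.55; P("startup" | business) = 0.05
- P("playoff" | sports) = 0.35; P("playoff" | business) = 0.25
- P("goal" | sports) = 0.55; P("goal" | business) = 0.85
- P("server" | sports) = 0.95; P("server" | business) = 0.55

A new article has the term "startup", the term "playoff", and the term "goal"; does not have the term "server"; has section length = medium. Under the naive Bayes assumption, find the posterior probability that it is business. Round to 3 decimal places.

0.475

sports: 0.5 × 0.1 × 0.55 × 0.35 × 0.55 × (1−0.95) = 0.0002646875
business: 0.5 × 0.1 × 0.05 × 0.25 × 0.85 × (1−0.55) = 0.0002390625
P(business | x) = 0.0002390625 / 0.00050375 ≈ 0.475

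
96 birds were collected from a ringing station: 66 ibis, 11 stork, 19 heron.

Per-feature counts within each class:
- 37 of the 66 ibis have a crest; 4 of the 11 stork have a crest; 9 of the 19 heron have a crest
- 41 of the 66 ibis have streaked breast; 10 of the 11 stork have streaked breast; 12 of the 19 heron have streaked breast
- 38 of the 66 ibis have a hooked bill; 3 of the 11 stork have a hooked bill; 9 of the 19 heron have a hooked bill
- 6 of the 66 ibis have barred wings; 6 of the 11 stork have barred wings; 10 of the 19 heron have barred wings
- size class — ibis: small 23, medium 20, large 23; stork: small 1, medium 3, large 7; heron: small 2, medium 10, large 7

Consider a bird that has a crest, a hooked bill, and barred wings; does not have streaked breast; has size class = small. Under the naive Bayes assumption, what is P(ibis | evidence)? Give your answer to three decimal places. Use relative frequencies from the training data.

0.735

ibis: (66/96) × (37/66) × (25/66) × (38/66) × (6/66) × (23/66) ≈ 0.00266292
stork: (11/96) × (4/11) × (1/11) × (3/11) × (6/11) × (1/11) ≈ 0.000051226
heron: (19/96) × (9/19) × (7/19) × (9/19) × (10/19) × (2/19) ≈ 0.000906416
P(ibis | x) = 0.00266292 / 0.003620562 ≈ 0.735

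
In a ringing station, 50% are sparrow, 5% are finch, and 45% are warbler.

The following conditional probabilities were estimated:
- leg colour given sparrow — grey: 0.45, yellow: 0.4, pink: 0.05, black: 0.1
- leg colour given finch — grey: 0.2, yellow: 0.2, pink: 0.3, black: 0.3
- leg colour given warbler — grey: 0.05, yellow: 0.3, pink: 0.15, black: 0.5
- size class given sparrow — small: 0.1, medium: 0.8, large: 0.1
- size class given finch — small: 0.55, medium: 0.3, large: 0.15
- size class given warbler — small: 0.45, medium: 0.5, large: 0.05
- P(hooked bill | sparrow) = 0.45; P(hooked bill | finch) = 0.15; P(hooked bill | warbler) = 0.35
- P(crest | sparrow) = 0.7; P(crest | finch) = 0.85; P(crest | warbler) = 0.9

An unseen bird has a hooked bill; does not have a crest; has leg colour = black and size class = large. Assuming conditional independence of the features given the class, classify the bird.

sparrow: 0.5 × 0.1 × 0.1 × 0.45 × (1−0.7) = 0.000675
finch: 0.05 × 0.3 × 0.15 × 0.15 × (1−0.85) = 0.000050625
warbler: 0.45 × 0.5 × 0.05 × 0.35 × (1−0.9) = 0.00039375
Highest score → sparrow.

sparrow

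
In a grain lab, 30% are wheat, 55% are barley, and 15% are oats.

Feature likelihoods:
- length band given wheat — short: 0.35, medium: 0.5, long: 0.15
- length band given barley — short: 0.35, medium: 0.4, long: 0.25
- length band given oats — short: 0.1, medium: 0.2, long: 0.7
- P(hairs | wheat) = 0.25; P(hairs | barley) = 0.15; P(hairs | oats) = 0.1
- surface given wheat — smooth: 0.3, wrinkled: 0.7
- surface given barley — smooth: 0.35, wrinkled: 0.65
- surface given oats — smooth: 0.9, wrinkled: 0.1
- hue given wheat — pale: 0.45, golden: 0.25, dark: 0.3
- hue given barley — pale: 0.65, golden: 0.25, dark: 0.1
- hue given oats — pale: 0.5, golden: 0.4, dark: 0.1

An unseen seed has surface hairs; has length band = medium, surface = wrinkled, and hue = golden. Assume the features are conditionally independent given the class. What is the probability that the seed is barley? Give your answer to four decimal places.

wheat: 0.3 × 0.5 × 0.25 × 0.7 × 0.25 = 0.0065625
barley: 0.55 × 0.4 × 0.15 × 0.65 × 0.25 = 0.0053625
oats: 0.15 × 0.2 × 0.1 × 0.1 × 0.4 = 0.00012
P(barley | x) = 0.0053625 / 0.012045 ≈ 0.4452

0.4452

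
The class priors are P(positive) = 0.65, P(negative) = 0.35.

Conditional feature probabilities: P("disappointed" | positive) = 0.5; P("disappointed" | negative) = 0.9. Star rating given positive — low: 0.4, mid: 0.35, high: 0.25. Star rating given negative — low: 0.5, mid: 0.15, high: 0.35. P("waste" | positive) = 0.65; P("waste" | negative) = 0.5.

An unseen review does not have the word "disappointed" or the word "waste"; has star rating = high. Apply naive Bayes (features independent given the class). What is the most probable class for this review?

positive

positive: 0.65 × (1−0.5) × 0.25 × (1−0.65) = 0.0284375
negative: 0.35 × (1−0.9) × 0.35 × (1−0.5) = 0.006125
Highest score → positive.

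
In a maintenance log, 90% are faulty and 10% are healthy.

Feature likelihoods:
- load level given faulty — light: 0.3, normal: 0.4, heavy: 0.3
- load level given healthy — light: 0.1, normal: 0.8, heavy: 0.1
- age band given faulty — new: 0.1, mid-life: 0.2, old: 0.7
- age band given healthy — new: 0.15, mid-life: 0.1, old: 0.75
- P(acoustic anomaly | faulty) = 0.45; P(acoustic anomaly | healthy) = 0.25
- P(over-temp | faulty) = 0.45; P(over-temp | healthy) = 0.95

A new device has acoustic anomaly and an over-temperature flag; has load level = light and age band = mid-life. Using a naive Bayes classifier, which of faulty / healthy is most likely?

faulty

faulty: 0.9 × 0.3 × 0.2 × 0.45 × 0.45 = 0.010935
healthy: 0.1 × 0.1 × 0.1 × 0.25 × 0.95 = 0.0002375
Highest score → faulty.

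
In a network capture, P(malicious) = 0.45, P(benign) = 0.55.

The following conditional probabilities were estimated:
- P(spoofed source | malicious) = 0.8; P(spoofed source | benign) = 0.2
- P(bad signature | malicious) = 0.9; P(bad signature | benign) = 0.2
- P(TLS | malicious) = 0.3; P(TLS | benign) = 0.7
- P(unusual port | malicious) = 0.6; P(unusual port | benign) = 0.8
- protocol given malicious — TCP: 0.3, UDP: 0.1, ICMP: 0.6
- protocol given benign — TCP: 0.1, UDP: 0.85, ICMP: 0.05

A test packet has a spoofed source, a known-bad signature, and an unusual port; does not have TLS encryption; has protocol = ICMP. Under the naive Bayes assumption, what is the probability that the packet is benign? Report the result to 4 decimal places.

0.0032

malicious: 0.45 × 0.8 × 0.9 × (1−0.3) × 0.6 × 0.6 = 0.081648
benign: 0.55 × 0.2 × 0.2 × (1−0.7) × 0.8 × 0.05 = 0.000264
P(benign | x) = 0.000264 / 0.081912 ≈ 0.0032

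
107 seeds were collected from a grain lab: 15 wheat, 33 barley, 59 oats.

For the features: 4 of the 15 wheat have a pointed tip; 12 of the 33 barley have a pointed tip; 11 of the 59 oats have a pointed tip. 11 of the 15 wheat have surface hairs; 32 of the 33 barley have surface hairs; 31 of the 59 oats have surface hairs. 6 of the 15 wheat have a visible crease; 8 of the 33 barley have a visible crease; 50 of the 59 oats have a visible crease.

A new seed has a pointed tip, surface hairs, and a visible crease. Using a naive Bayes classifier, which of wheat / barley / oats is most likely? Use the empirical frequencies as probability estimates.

oats

wheat: (15/107) × (4/15) × (11/15) × (6/15) ≈ 0.0109657
barley: (33/107) × (12/33) × (32/33) × (8/33) ≈ 0.0263639
oats: (59/107) × (11/59) × (31/59) × (50/59) ≈ 0.0457759
Highest score → oats.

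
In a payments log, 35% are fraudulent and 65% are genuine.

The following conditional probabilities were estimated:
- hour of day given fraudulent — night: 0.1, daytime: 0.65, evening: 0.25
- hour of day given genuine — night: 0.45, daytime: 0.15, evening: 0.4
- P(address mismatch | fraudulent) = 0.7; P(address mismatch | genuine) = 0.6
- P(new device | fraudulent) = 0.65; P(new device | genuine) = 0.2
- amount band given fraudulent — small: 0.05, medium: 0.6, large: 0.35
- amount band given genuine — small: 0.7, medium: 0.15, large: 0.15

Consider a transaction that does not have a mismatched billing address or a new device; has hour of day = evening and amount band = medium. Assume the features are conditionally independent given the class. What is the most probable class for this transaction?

genuine

fraudulent: 0.35 × 0.25 × (1−0.7) × (1−0.65) × 0.6 = 0.0055125
genuine: 0.65 × 0.4 × (1−0.6) × (1−0.2) × 0.15 = 0.01248
Highest score → genuine.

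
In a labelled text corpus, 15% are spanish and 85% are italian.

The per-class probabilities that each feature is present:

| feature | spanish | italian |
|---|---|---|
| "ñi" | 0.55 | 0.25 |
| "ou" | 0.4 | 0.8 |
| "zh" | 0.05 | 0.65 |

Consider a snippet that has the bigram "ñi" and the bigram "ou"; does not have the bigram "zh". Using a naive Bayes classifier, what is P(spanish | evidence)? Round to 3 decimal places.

0.345

spanish: 0.15 × 0.55 × 0.4 × (1−0.05) = 0.03135
italian: 0.85 × 0.25 × 0.8 × (1−0.65) = 0.0595
P(spanish | x) = 0.03135 / 0.09085 ≈ 0.345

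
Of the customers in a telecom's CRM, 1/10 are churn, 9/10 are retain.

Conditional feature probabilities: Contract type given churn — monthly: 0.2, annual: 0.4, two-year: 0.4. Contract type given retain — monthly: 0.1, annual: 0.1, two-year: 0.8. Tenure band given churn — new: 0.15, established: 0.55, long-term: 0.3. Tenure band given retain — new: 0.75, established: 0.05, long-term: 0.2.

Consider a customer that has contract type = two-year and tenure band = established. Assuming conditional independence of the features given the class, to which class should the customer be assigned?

retain

churn: 0.1 × 0.4 × 0.55 = 0.022
retain: 0.9 × 0.8 × 0.05 = 0.036
Highest score → retain.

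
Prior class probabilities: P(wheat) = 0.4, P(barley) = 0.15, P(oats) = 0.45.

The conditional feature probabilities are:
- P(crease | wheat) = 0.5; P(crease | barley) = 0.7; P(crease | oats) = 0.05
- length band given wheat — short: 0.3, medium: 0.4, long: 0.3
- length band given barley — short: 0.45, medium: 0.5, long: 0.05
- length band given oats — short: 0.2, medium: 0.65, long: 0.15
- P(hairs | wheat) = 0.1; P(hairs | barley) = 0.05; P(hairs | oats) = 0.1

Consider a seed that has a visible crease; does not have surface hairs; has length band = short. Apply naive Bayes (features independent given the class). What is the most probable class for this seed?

wheat: 0.4 × 0.5 × 0.3 × (1−0.1) = 0.054
barley: 0.15 × 0.7 × 0.45 × (1−0.05) = 0.0448875
oats: 0.45 × 0.05 × 0.2 × (1−0.1) = 0.00405
Highest score → wheat.

wheat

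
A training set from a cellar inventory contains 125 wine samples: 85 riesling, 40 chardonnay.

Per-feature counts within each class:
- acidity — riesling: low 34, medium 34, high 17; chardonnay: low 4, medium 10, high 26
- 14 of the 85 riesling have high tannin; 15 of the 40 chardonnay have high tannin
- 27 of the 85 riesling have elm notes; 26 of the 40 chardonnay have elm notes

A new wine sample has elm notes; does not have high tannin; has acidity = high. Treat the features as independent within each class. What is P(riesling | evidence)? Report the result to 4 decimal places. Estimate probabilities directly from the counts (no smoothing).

riesling: (85/125) × (17/85) × (71/85) × (27/85) ≈ 0.0360847
chardonnay: (40/125) × (26/40) × (25/40) × (26/40) = 0.0845
P(riesling | x) = 0.0360847 / 0.1205847 ≈ 0.2992

0.2992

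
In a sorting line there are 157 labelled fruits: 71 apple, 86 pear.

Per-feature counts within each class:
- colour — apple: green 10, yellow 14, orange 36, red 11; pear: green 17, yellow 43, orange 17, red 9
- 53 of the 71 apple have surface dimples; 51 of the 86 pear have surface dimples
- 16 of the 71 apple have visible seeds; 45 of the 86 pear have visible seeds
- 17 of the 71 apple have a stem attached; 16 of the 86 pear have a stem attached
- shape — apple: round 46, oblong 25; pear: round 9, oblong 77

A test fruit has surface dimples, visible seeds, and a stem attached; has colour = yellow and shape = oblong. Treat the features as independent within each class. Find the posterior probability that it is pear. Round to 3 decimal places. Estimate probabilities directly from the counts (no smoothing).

apple: (71/157) × (14/71) × (53/71) × (16/71) × (17/71) × (25/71) ≈ 0.00126468
pear: (86/157) × (43/86) × (51/86) × (45/86) × (16/86) × (77/86) ≈ 0.0141569
P(pear | x) = 0.0141569 / 0.01542158 ≈ 0.918

0.918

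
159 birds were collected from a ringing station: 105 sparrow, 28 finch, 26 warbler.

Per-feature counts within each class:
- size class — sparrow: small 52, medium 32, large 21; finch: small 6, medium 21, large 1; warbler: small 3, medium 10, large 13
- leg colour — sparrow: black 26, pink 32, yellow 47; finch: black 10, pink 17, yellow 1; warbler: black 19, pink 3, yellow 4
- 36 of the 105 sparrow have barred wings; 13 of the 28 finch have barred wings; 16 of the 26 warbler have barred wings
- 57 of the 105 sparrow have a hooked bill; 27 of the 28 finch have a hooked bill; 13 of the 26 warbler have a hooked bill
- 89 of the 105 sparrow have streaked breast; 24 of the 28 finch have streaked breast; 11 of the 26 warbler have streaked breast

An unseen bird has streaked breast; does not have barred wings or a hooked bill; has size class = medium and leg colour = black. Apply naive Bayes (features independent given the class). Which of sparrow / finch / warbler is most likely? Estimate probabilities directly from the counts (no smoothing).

sparrow: (105/159) × (32/105) × (26/105) × (69/105) × (48/105) × (89/105) ≈ 0.0126896
finch: (28/159) × (21/28) × (10/28) × (15/28) × (1/28) × (24/28) ≈ 0.000773557
warbler: (26/159) × (10/26) × (19/26) × (10/26) × (13/26) × (11/26) ≈ 0.00373938
Highest score → sparrow.

sparrow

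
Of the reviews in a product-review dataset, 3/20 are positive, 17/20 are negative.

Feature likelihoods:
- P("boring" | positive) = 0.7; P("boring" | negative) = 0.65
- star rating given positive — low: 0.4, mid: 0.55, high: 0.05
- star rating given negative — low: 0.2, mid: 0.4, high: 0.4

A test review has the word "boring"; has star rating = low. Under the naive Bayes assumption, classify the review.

negative

positive: 0.15 × 0.7 × 0.4 = 0.042
negative: 0.85 × 0.65 × 0.2 = 0.1105
Highest score → negative.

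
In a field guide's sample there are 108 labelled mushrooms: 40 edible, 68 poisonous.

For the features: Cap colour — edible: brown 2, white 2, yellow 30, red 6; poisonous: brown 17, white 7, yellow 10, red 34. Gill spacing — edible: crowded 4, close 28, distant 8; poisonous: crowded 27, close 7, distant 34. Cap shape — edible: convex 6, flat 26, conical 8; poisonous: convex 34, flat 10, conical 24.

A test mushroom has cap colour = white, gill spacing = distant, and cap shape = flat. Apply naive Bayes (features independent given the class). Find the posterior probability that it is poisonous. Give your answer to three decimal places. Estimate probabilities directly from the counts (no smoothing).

edible: (40/108) × (2/40) × (8/40) × (26/40) ≈ 0.00240741
poisonous: (68/108) × (7/68) × (34/68) × (10/68) ≈ 0.0047658
P(poisonous | x) = 0.0047658 / 0.00717321 ≈ 0.664

0.664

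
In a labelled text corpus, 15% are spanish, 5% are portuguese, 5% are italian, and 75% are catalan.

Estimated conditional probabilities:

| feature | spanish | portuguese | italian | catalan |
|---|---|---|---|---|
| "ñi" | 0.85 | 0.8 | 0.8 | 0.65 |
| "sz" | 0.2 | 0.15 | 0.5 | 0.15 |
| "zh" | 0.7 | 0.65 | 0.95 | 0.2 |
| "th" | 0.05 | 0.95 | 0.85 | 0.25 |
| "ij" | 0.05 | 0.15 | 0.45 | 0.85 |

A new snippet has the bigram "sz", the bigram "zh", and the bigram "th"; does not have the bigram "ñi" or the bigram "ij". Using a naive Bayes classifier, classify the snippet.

italian

spanish: 0.15 × (1−0.85) × 0.2 × 0.7 × 0.05 × (1−0.05) = 0.000149625
portuguese: 0.05 × (1−0.8) × 0.15 × 0.65 × 0.95 × (1−0.15) = 0.0007873125
italian: 0.05 × (1−0.8) × 0.5 × 0.95 × 0.85 × (1−0.45) = 0.002220625
catalan: 0.75 × (1−0.65) × 0.15 × 0.2 × 0.25 × (1−0.85) = 0.0002953125
Highest score → italian.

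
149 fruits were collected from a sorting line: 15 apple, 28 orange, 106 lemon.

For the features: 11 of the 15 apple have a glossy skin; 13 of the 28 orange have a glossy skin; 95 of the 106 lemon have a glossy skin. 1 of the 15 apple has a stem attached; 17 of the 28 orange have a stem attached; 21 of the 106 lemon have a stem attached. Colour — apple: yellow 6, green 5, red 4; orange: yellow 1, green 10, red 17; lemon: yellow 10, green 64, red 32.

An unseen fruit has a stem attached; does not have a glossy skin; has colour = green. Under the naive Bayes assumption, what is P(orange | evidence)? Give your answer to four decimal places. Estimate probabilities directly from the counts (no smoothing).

0.6984

apple: (15/149) × (4/15) × (1/15) × (5/15) ≈ 0.00059657
orange: (28/149) × (15/28) × (17/28) × (10/28) ≈ 0.0218292
lemon: (106/149) × (11/106) × (21/106) × (64/106) ≈ 0.00883068
P(orange | x) = 0.0218292 / 0.03125645 ≈ 0.6984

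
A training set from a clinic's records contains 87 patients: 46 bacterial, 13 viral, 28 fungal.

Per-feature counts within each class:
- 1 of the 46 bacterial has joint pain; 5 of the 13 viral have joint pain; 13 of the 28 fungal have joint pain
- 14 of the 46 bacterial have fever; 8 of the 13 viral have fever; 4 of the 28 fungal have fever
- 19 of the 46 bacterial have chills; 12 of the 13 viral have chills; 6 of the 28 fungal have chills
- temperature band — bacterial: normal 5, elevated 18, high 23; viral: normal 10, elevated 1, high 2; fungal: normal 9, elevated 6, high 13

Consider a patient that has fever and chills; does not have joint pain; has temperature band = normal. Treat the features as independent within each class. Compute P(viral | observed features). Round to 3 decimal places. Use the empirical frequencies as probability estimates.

0.821

bacterial: (46/87) × (45/46) × (14/46) × (19/46) × (5/46) ≈ 0.00706759
viral: (13/87) × (8/13) × (8/13) × (12/13) × (10/13) ≈ 0.0401802
fungal: (28/87) × (15/28) × (4/28) × (6/28) × (9/28) ≈ 0.00169649
P(viral | x) = 0.0401802 / 0.04894428 ≈ 0.821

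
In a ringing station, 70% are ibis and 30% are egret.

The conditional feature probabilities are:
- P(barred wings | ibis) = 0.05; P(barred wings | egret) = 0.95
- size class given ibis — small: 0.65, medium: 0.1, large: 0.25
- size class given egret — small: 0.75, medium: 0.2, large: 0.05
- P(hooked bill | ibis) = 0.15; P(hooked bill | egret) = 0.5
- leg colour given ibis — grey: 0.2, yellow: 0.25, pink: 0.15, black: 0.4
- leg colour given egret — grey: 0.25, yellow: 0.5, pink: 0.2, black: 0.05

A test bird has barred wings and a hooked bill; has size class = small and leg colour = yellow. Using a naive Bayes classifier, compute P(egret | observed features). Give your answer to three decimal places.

ibis: 0.7 × 0.05 × 0.65 × 0.15 × 0.25 = 0.000853125
egret: 0.3 × 0.95 × 0.75 × 0.5 × 0.5 = 0.0534375
P(egret | x) = 0.0534375 / 0.054290625 ≈ 0.984

0.984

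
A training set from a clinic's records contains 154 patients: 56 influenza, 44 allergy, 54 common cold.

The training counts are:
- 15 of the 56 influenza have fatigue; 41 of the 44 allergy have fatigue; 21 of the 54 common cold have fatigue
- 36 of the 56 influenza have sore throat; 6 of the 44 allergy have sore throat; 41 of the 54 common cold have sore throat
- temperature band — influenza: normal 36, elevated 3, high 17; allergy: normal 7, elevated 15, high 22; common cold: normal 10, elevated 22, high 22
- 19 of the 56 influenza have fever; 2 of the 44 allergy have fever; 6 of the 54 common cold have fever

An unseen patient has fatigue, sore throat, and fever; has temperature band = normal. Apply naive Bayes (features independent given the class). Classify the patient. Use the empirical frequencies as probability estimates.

influenza: (56/154) × (15/56) × (36/56) × (36/56) × (19/56) ≈ 0.0136573
allergy: (44/154) × (41/44) × (6/44) × (7/44) × (2/44) ≈ 0.000262533
common cold: (54/154) × (21/54) × (41/54) × (10/54) × (6/54) ≈ 0.00213036
Highest score → influenza.

influenza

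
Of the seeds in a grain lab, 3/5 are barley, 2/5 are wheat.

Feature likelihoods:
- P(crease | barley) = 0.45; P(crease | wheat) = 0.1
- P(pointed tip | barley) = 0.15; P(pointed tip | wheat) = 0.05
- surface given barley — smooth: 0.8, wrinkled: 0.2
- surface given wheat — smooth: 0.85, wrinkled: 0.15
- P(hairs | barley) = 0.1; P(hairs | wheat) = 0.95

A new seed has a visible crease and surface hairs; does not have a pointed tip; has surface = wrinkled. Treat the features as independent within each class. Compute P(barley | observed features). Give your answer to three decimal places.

0.459

barley: 0.6 × 0.45 × (1−0.15) × 0.2 × 0.1 = 0.00459
wheat: 0.4 × 0.1 × (1−0.05) × 0.15 × 0.95 = 0.005415
P(barley | x) = 0.00459 / 0.010005 ≈ 0.459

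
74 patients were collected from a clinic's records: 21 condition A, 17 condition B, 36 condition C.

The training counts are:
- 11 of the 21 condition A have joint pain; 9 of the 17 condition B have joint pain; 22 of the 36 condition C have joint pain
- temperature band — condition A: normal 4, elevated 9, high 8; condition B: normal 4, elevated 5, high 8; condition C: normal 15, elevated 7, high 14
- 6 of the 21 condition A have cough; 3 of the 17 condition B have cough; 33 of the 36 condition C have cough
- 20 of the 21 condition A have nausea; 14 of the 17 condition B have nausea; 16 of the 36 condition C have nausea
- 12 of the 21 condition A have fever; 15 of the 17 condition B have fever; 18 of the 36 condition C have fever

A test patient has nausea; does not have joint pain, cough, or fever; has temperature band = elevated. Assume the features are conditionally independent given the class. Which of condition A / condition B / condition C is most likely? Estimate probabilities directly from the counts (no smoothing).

condition A: (21/74) × (10/21) × (9/21) × (15/21) × (20/21) × (9/21) ≈ 0.0168849
condition B: (17/74) × (8/17) × (5/17) × (14/17) × (14/17) × (2/17) ≈ 0.00253699
condition C: (36/74) × (14/36) × (7/36) × (3/36) × (16/36) × (18/36) ≈ 0.000681237
Highest score → condition A.

condition A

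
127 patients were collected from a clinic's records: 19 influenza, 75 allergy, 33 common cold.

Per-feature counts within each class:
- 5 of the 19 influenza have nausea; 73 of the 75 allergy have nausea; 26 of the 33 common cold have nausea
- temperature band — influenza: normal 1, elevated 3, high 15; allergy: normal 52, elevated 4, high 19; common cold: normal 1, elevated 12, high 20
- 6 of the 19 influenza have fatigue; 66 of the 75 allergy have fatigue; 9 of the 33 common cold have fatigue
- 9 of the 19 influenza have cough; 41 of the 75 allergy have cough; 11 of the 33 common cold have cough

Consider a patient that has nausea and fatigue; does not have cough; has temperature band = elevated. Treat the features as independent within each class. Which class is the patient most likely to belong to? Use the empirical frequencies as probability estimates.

common cold

influenza: (19/127) × (5/19) × (3/19) × (6/19) × (10/19) ≈ 0.00103318
allergy: (75/127) × (73/75) × (4/75) × (66/75) × (34/75) ≈ 0.0122298
common cold: (33/127) × (26/33) × (12/33) × (9/33) × (22/33) ≈ 0.0135355
Highest score → common cold.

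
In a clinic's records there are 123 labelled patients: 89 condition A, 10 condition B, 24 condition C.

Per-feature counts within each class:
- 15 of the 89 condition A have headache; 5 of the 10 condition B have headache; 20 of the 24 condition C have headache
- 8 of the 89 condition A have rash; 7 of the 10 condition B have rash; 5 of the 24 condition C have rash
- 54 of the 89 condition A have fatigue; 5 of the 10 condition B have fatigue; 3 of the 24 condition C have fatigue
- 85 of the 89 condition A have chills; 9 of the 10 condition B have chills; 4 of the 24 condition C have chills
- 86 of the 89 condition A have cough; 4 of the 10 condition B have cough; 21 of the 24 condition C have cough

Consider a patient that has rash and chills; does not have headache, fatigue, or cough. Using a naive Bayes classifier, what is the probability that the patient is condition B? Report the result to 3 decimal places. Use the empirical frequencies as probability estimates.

0.905

condition A: (89/123) × (74/89) × (8/89) × (35/89) × (85/89) × (3/89) ≈ 0.000684644
condition B: (10/123) × (5/10) × (7/10) × (5/10) × (9/10) × (6/10) ≈ 0.00768293
condition C: (24/123) × (4/24) × (5/24) × (21/24) × (4/24) × (3/24) ≈ 0.000123504
P(condition B | x) = 0.00768293 / 0.008491078 ≈ 0.905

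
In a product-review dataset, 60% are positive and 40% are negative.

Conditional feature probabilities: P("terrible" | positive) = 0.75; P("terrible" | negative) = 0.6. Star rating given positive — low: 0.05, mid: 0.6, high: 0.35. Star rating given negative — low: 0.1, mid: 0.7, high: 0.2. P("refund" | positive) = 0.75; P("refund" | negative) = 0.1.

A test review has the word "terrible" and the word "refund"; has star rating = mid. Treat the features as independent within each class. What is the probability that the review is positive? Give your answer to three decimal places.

0.923

positive: 0.6 × 0.75 × 0.6 × 0.75 = 0.2025
negative: 0.4 × 0.6 × 0.7 × 0.1 = 0.0168
P(positive | x) = 0.2025 / 0.2193 ≈ 0.923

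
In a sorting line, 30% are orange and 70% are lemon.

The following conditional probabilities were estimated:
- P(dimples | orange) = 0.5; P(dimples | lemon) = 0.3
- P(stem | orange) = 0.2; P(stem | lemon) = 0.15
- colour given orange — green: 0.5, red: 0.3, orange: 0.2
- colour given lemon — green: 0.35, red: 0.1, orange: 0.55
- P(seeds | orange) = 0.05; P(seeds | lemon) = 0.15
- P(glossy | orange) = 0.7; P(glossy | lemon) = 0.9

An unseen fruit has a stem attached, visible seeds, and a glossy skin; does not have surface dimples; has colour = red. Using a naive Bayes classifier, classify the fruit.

lemon

orange: 0.3 × (1−0.5) × 0.2 × 0.3 × 0.05 × 0.7 = 0.000315
lemon: 0.7 × (1−0.3) × 0.15 × 0.1 × 0.15 × 0.9 = 0.00099225
Highest score → lemon.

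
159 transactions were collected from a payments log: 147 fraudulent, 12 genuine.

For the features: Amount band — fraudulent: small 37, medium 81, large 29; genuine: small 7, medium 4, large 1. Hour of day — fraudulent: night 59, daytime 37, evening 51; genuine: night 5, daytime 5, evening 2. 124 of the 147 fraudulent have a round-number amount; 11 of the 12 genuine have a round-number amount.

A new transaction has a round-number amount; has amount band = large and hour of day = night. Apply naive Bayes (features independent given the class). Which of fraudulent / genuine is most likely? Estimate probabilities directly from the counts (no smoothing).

fraudulent

fraudulent: (147/159) × (29/147) × (59/147) × (124/147) ≈ 0.0617504
genuine: (12/159) × (1/12) × (5/12) × (11/12) ≈ 0.00240217
Highest score → fraudulent.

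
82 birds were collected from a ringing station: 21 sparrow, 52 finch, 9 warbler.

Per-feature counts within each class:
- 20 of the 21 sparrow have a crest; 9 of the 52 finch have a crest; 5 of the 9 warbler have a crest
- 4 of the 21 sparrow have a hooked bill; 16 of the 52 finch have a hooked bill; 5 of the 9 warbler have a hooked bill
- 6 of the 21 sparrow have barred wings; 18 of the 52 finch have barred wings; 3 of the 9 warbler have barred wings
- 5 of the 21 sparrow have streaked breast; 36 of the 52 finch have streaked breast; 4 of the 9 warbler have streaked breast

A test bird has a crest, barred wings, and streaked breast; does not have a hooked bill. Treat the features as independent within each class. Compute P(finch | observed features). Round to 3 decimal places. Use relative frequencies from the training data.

sparrow: (21/82) × (20/21) × (17/21) × (6/21) × (5/21) ≈ 0.0134316
finch: (52/82) × (9/52) × (36/52) × (18/52) × (36/52) ≈ 0.0182094
warbler: (9/82) × (5/9) × (4/9) × (3/9) × (4/9) ≈ 0.00401485
P(finch | x) = 0.0182094 / 0.03565585 ≈ 0.511

0.511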